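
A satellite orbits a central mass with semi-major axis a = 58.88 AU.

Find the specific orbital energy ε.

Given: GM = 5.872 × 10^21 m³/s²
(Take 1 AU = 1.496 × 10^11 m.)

Convert to SI: a = 58.88 AU = 8.80845e+12 m.
ε = −GM / (2a).
ε = −5.872e+21 / (2 · 8.80845e+12) J/kg ≈ -3.333e+08 J/kg = -333.3 MJ/kg.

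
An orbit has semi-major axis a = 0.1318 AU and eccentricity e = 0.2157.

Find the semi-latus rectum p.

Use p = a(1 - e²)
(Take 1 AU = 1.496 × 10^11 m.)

Convert to SI: a = 0.1318 AU = 1.97173e+10 m.
p = a (1 − e²).
p = 1.97173e+10 · (1 − (0.2157)²) = 1.97173e+10 · 0.953474 ≈ 1.88e+10 m = 0.1257 AU.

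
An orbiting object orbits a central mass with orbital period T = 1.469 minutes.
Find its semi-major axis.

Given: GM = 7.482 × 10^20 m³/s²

Convert to SI: T = 1.469 minutes = 88.14 s.
Invert Kepler's third law: a = (GM · T² / (4π²))^(1/3).
Substituting T = 88.14 s and GM = 7.482e+20 m³/s²:
a = (7.482e+20 · (88.14)² / (4π²))^(1/3) m
a ≈ 5.28e+07 m = 5.28 × 10^7 m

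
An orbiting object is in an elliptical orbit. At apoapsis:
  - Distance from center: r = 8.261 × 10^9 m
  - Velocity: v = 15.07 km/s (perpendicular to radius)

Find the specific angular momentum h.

Convert to SI: v = 15.07 km/s = 15070 m/s.
With v perpendicular to r, h = r · v.
h = 8.261e+09 · 15070 m²/s ≈ 1.245e+14 m²/s.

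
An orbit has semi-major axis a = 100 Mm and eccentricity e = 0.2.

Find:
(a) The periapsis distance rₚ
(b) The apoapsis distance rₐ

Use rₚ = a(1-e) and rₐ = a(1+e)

Convert to SI: a = 100 Mm = 1e+08 m.
(a) rₚ = a(1 − e) = 1e+08 · (1 − 0.2) = 1e+08 · 0.8 ≈ 8e+07 m = 80 Mm.
(b) rₐ = a(1 + e) = 1e+08 · (1 + 0.2) = 1e+08 · 1.2 ≈ 1.2e+08 m = 120 Mm.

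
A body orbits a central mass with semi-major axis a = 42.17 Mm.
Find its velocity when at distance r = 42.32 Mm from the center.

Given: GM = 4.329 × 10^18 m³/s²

Convert to SI: a = 42.17 Mm = 4.217e+07 m; r = 42.32 Mm = 4.232e+07 m.
Vis-viva: v = √(GM · (2/r − 1/a)).
2/r − 1/a = 2/4.232e+07 − 1/4.217e+07 = 2.35454e-08 m⁻¹.
v = √(4.329e+18 · 2.35454e-08) m/s ≈ 3.193e+05 m/s = 319.3 km/s.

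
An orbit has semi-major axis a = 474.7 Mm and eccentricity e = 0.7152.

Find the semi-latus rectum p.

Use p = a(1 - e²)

Convert to SI: a = 474.7 Mm = 4.747e+08 m.
p = a (1 − e²).
p = 4.747e+08 · (1 − (0.7152)²) = 4.747e+08 · 0.488489 ≈ 2.319e+08 m = 231.9 Mm.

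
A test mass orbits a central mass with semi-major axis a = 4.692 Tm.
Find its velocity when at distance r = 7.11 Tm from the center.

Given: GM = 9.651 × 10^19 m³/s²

Convert to SI: a = 4.692 Tm = 4.692e+12 m; r = 7.11 Tm = 7.11e+12 m.
Vis-viva: v = √(GM · (2/r − 1/a)).
2/r − 1/a = 2/7.11e+12 − 1/4.692e+12 = 6.81652e-14 m⁻¹.
v = √(9.651e+19 · 6.81652e-14) m/s ≈ 2565 m/s = 2.565 km/s.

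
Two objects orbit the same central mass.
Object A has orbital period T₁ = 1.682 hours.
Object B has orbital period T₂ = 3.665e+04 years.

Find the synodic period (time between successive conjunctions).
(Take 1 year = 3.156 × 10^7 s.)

Convert to SI: T₁ = 1.682 hours = 6055.2 s; T₂ = 3.665e+04 years = 1.15667e+12 s.
T_syn = |T₁ · T₂ / (T₁ − T₂)|.
T_syn = |6055.2 · 1.15667e+12 / (6055.2 − 1.15667e+12)| s ≈ 6055 s = 1.682 hours.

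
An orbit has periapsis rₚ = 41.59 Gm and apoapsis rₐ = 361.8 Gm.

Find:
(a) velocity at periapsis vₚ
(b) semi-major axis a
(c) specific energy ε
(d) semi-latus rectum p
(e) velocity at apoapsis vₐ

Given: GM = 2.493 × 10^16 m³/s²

Convert to SI: rₚ = 41.59 Gm = 4.159e+10 m; rₐ = 361.8 Gm = 3.618e+11 m.
(a) With a = (rₚ + rₐ)/2 = 2.01695e+11 m, vₚ = √(GM (2/rₚ − 1/a)) = √(2.493e+16 · (2/4.159e+10 − 1/2.01695e+11)) m/s ≈ 1037 m/s
(b) a = (rₚ + rₐ)/2 = (4.159e+10 + 3.618e+11)/2 ≈ 2.017e+11 m
(c) With a = (rₚ + rₐ)/2 = 2.01695e+11 m, ε = −GM/(2a) = −2.493e+16/(2 · 2.01695e+11) J/kg ≈ -6.18e+04 J/kg
(d) From a = (rₚ + rₐ)/2 = 2.01695e+11 m and e = (rₐ − rₚ)/(rₐ + rₚ) = 0.793798, p = a(1 − e²) = 2.01695e+11 · (1 − (0.793798)²) ≈ 7.46e+10 m
(e) With a = (rₚ + rₐ)/2 = 2.01695e+11 m, vₐ = √(GM (2/rₐ − 1/a)) = √(2.493e+16 · (2/3.618e+11 − 1/2.01695e+11)) m/s ≈ 119.2 m/s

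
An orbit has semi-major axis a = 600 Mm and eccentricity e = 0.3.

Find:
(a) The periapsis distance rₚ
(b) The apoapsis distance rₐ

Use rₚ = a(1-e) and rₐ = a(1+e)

Convert to SI: a = 600 Mm = 6e+08 m.
(a) rₚ = a(1 − e) = 6e+08 · (1 − 0.3) = 6e+08 · 0.7 ≈ 4.2e+08 m = 420 Mm.
(b) rₐ = a(1 + e) = 6e+08 · (1 + 0.3) = 6e+08 · 1.3 ≈ 7.8e+08 m = 780 Mm.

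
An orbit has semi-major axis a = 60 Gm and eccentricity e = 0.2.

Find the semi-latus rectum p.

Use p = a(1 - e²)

Convert to SI: a = 60 Gm = 6e+10 m.
p = a (1 − e²).
p = 6e+10 · (1 − (0.2)²) = 6e+10 · 0.96 ≈ 5.76e+10 m = 57.6 Gm.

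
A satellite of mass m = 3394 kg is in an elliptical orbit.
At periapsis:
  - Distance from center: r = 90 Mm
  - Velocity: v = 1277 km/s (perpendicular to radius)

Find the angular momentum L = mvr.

Convert to SI: r = 90 Mm = 9e+07 m; v = 1277 km/s = 1.277e+06 m/s.
Since v is perpendicular to r, L = m · v · r.
L = 3394 · 1.277e+06 · 9e+07 kg·m²/s ≈ 3.901e+17 kg·m²/s.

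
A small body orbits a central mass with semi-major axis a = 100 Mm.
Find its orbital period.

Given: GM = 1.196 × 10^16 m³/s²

Convert to SI: a = 100 Mm = 1e+08 m.
Kepler's third law: T = 2π √(a³ / GM).
Substituting a = 1e+08 m and GM = 1.196e+16 m³/s²:
T = 2π √((1e+08)³ / 1.196e+16) s
T ≈ 5.745e+04 s = 15.96 hours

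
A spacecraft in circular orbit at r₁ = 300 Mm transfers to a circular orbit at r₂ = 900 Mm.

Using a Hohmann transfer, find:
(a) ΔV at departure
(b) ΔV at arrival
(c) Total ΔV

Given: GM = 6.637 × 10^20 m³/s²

Convert to SI: r₁ = 300 Mm = 3e+08 m; r₂ = 900 Mm = 9e+08 m.
Transfer semi-major axis: a_t = (r₁ + r₂)/2 = (3e+08 + 9e+08)/2 = 6e+08 m.
Circular speeds: v₁ = √(GM/r₁) = 1.48739e+06 m/s, v₂ = √(GM/r₂) = 858746 m/s.
Transfer speeds (vis-viva v² = GM(2/r − 1/a_t)): v₁ᵗ = 1.82168e+06 m/s, v₂ᵗ = 607225 m/s.
(a) ΔV₁ = |v₁ᵗ − v₁| ≈ 3.343e+05 m/s = 334.3 km/s.
(b) ΔV₂ = |v₂ − v₂ᵗ| ≈ 2.515e+05 m/s = 251.5 km/s.
(c) ΔV_total = ΔV₁ + ΔV₂ ≈ 5.858e+05 m/s = 585.8 km/s.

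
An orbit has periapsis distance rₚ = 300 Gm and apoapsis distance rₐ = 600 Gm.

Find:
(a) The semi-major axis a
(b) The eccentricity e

Convert to SI: rₚ = 300 Gm = 3e+11 m; rₐ = 600 Gm = 6e+11 m.
(a) a = (rₚ + rₐ) / 2 = (3e+11 + 6e+11) / 2 ≈ 4.5e+11 m = 450 Gm.
(b) e = (rₐ − rₚ) / (rₐ + rₚ) = (6e+11 − 3e+11) / (6e+11 + 3e+11) ≈ 0.3333.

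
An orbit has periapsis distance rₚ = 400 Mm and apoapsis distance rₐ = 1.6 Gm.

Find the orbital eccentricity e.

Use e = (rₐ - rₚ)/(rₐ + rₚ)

Convert to SI: rₚ = 400 Mm = 4e+08 m; rₐ = 1.6 Gm = 1.6e+09 m.
e = (rₐ − rₚ) / (rₐ + rₚ).
e = (1.6e+09 − 4e+08) / (1.6e+09 + 4e+08) = 1.2e+09 / 2e+09 ≈ 0.6.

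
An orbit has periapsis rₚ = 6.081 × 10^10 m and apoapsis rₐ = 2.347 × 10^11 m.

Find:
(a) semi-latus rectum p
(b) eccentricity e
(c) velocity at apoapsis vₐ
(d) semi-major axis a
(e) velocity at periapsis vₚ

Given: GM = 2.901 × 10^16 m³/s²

(a) From a = (rₚ + rₐ)/2 = 1.47755e+11 m and e = (rₐ − rₚ)/(rₐ + rₚ) = 0.58844, p = a(1 − e²) = 1.47755e+11 · (1 − (0.58844)²) ≈ 9.659e+10 m
(b) e = (rₐ − rₚ)/(rₐ + rₚ) = (2.347e+11 − 6.081e+10)/(2.347e+11 + 6.081e+10) ≈ 0.5884
(c) With a = (rₚ + rₐ)/2 = 1.47755e+11 m, vₐ = √(GM (2/rₐ − 1/a)) = √(2.901e+16 · (2/2.347e+11 − 1/1.47755e+11)) m/s ≈ 225.5 m/s
(d) a = (rₚ + rₐ)/2 = (6.081e+10 + 2.347e+11)/2 ≈ 1.478e+11 m
(e) With a = (rₚ + rₐ)/2 = 1.47755e+11 m, vₚ = √(GM (2/rₚ − 1/a)) = √(2.901e+16 · (2/6.081e+10 − 1/1.47755e+11)) m/s ≈ 870.5 m/s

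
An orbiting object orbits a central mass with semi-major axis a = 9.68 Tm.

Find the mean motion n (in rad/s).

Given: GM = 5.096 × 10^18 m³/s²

Convert to SI: a = 9.68 Tm = 9.68e+12 m.
n = √(GM / a³).
n = √(5.096e+18 / (9.68e+12)³) rad/s ≈ 7.496e-11 rad/s.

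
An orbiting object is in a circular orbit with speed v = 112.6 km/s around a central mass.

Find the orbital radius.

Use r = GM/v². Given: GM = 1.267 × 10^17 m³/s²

Convert to SI: v = 112.6 km/s = 112600 m/s.
For a circular orbit, v² = GM / r, so r = GM / v².
r = 1.267e+17 / (112600)² m ≈ 9.993e+06 m = 9.993 Mm.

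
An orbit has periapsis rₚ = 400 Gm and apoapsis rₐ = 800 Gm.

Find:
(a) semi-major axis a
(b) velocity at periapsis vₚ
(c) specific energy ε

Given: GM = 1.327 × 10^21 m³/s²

Convert to SI: rₚ = 400 Gm = 4e+11 m; rₐ = 800 Gm = 8e+11 m.
(a) a = (rₚ + rₐ)/2 = (4e+11 + 8e+11)/2 ≈ 6e+11 m
(b) With a = (rₚ + rₐ)/2 = 6e+11 m, vₚ = √(GM (2/rₚ − 1/a)) = √(1.327e+21 · (2/4e+11 − 1/6e+11)) m/s ≈ 6.651e+04 m/s
(c) With a = (rₚ + rₐ)/2 = 6e+11 m, ε = −GM/(2a) = −1.327e+21/(2 · 6e+11) J/kg ≈ -1.106e+09 J/kg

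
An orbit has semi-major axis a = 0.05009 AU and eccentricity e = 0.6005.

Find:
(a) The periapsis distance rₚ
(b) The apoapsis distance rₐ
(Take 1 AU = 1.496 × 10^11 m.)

Convert to SI: a = 0.05009 AU = 7.49346e+09 m.
(a) rₚ = a(1 − e) = 7.49346e+09 · (1 − 0.6005) = 7.49346e+09 · 0.3995 ≈ 2.994e+09 m = 0.02001 AU.
(b) rₐ = a(1 + e) = 7.49346e+09 · (1 + 0.6005) = 7.49346e+09 · 1.6005 ≈ 1.199e+10 m = 0.08017 AU.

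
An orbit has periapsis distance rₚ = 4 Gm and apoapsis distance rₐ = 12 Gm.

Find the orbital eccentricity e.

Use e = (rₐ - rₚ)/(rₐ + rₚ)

Convert to SI: rₚ = 4 Gm = 4e+09 m; rₐ = 12 Gm = 1.2e+10 m.
e = (rₐ − rₚ) / (rₐ + rₚ).
e = (1.2e+10 − 4e+09) / (1.2e+10 + 4e+09) = 8e+09 / 1.6e+10 ≈ 0.5.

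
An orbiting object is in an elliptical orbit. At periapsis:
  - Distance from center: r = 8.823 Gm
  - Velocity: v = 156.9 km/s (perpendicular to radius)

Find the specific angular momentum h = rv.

Convert to SI: r = 8.823 Gm = 8.823e+09 m; v = 156.9 km/s = 156900 m/s.
With v perpendicular to r, h = r · v.
h = 8.823e+09 · 156900 m²/s ≈ 1.384e+15 m²/s.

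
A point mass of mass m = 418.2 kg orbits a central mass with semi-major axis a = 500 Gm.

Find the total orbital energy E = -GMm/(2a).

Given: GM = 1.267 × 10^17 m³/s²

Convert to SI: a = 500 Gm = 5e+11 m.
E = −GMm / (2a).
E = −1.267e+17 · 418.2 / (2 · 5e+11) J ≈ -5.299e+07 J = -52.99 MJ.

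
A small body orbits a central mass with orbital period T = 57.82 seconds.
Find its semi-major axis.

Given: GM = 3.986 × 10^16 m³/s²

Invert Kepler's third law: a = (GM · T² / (4π²))^(1/3).
Substituting T = 57.82 s and GM = 3.986e+16 m³/s²:
a = (3.986e+16 · (57.82)² / (4π²))^(1/3) m
a ≈ 1.5e+06 m = 1.5 Mm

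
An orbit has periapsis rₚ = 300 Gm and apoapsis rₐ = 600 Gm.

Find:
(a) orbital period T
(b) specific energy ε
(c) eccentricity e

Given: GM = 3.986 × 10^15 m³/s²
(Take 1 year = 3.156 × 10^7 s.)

Convert to SI: rₚ = 300 Gm = 3e+11 m; rₐ = 600 Gm = 6e+11 m.
(a) With a = (rₚ + rₐ)/2 = 4.5e+11 m, T = 2π √(a³/GM) = 2π √((4.5e+11)³/3.986e+15) s ≈ 3.004e+10 s
(b) With a = (rₚ + rₐ)/2 = 4.5e+11 m, ε = −GM/(2a) = −3.986e+15/(2 · 4.5e+11) J/kg ≈ -4429 J/kg
(c) e = (rₐ − rₚ)/(rₐ + rₚ) = (6e+11 − 3e+11)/(6e+11 + 3e+11) ≈ 0.3333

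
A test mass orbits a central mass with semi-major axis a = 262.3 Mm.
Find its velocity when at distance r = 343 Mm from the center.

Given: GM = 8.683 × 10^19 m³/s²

Convert to SI: a = 262.3 Mm = 2.623e+08 m; r = 343 Mm = 3.43e+08 m.
Vis-viva: v = √(GM · (2/r − 1/a)).
2/r − 1/a = 2/3.43e+08 − 1/2.623e+08 = 2.01848e-09 m⁻¹.
v = √(8.683e+19 · 2.01848e-09) m/s ≈ 4.186e+05 m/s = 418.6 km/s.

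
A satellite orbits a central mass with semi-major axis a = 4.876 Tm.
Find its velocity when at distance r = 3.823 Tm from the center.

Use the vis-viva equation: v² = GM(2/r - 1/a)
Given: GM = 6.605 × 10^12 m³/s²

Convert to SI: a = 4.876 Tm = 4.876e+12 m; r = 3.823 Tm = 3.823e+12 m.
Vis-viva: v = √(GM · (2/r − 1/a)).
2/r − 1/a = 2/3.823e+12 − 1/4.876e+12 = 3.18063e-13 m⁻¹.
v = √(6.605e+12 · 3.18063e-13) m/s ≈ 1.449 m/s = 1.449 m/s.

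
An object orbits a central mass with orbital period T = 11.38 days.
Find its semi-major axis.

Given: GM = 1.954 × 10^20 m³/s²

Convert to SI: T = 11.38 days = 983232 s.
Invert Kepler's third law: a = (GM · T² / (4π²))^(1/3).
Substituting T = 983232 s and GM = 1.954e+20 m³/s²:
a = (1.954e+20 · (983232)² / (4π²))^(1/3) m
a ≈ 1.685e+10 m = 16.85 Gm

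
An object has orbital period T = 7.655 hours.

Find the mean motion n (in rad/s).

Convert to SI: T = 7.655 hours = 27558 s.
n = 2π / T.
n = 2π / 27558 s ≈ 0.000228 rad/s.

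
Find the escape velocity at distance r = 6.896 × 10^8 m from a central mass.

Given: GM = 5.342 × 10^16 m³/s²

Escape velocity comes from setting total energy to zero: ½v² − GM/r = 0 ⇒ v_esc = √(2GM / r).
v_esc = √(2 · 5.342e+16 / 6.896e+08) m/s ≈ 1.245e+04 m/s = 12.45 km/s.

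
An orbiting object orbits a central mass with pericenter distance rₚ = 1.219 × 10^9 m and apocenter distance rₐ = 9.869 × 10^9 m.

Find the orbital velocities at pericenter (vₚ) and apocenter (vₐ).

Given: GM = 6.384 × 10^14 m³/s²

Use the vis-viva equation v² = GM(2/r − 1/a) with a = (rₚ + rₐ)/2 = (1.219e+09 + 9.869e+09)/2 = 5.544e+09 m.
vₚ = √(GM · (2/rₚ − 1/a)) = √(6.384e+14 · (2/1.219e+09 − 1/5.544e+09)) m/s ≈ 965.5 m/s = 965.5 m/s.
vₐ = √(GM · (2/rₐ − 1/a)) = √(6.384e+14 · (2/9.869e+09 − 1/5.544e+09)) m/s ≈ 119.3 m/s = 119.3 m/s.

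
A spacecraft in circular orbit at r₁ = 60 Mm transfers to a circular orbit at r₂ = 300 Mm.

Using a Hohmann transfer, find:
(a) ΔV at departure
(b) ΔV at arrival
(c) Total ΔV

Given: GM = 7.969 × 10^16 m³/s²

Convert to SI: r₁ = 60 Mm = 6e+07 m; r₂ = 300 Mm = 3e+08 m.
Transfer semi-major axis: a_t = (r₁ + r₂)/2 = (6e+07 + 3e+08)/2 = 1.8e+08 m.
Circular speeds: v₁ = √(GM/r₁) = 36444 m/s, v₂ = √(GM/r₂) = 16298.3 m/s.
Transfer speeds (vis-viva v² = GM(2/r − 1/a_t)): v₁ᵗ = 47049 m/s, v₂ᵗ = 9409.81 m/s.
(a) ΔV₁ = |v₁ᵗ − v₁| ≈ 1.061e+04 m/s = 10.61 km/s.
(b) ΔV₂ = |v₂ − v₂ᵗ| ≈ 6888 m/s = 6.888 km/s.
(c) ΔV_total = ΔV₁ + ΔV₂ ≈ 1.749e+04 m/s = 17.49 km/s.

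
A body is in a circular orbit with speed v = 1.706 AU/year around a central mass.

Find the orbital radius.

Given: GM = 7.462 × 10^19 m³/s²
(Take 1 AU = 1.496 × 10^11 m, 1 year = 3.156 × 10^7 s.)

Convert to SI: v = 1.706 AU/year = 8086.74 m/s.
For a circular orbit, v² = GM / r, so r = GM / v².
r = 7.462e+19 / (8086.74)² m ≈ 1.141e+12 m = 7.627 AU.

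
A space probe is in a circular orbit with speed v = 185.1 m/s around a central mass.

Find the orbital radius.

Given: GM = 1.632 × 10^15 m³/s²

For a circular orbit, v² = GM / r, so r = GM / v².
r = 1.632e+15 / (185.1)² m ≈ 4.763e+10 m = 47.63 Gm.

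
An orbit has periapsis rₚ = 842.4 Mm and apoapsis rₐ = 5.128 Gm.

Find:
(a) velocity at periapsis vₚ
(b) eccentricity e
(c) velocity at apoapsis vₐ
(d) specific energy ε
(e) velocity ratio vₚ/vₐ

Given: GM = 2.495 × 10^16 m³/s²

Convert to SI: rₚ = 842.4 Mm = 8.424e+08 m; rₐ = 5.128 Gm = 5.128e+09 m.
(a) With a = (rₚ + rₐ)/2 = 2.9852e+09 m, vₚ = √(GM (2/rₚ − 1/a)) = √(2.495e+16 · (2/8.424e+08 − 1/2.9852e+09)) m/s ≈ 7133 m/s
(b) e = (rₐ − rₚ)/(rₐ + rₚ) = (5.128e+09 − 8.424e+08)/(5.128e+09 + 8.424e+08) ≈ 0.7178
(c) With a = (rₚ + rₐ)/2 = 2.9852e+09 m, vₐ = √(GM (2/rₐ − 1/a)) = √(2.495e+16 · (2/5.128e+09 − 1/2.9852e+09)) m/s ≈ 1172 m/s
(d) With a = (rₚ + rₐ)/2 = 2.9852e+09 m, ε = −GM/(2a) = −2.495e+16/(2 · 2.9852e+09) J/kg ≈ -4.179e+06 J/kg
(e) Conservation of angular momentum (rₚvₚ = rₐvₐ) gives vₚ/vₐ = rₐ/rₚ = 5.128e+09/8.424e+08 ≈ 6.087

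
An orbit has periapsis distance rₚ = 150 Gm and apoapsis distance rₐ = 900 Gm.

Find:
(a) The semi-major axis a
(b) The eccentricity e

Convert to SI: rₚ = 150 Gm = 1.5e+11 m; rₐ = 900 Gm = 9e+11 m.
(a) a = (rₚ + rₐ) / 2 = (1.5e+11 + 9e+11) / 2 ≈ 5.25e+11 m = 525 Gm.
(b) e = (rₐ − rₚ) / (rₐ + rₚ) = (9e+11 − 1.5e+11) / (9e+11 + 1.5e+11) ≈ 0.7143.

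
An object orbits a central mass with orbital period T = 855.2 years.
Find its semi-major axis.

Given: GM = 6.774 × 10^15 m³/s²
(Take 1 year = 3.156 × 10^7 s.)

Convert to SI: T = 855.2 years = 2.69901e+10 s.
Invert Kepler's third law: a = (GM · T² / (4π²))^(1/3).
Substituting T = 2.69901e+10 s and GM = 6.774e+15 m³/s²:
a = (6.774e+15 · (2.69901e+10)² / (4π²))^(1/3) m
a ≈ 5e+11 m = 500 Gm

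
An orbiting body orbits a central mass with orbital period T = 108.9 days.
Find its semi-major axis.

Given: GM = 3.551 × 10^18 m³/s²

Convert to SI: T = 108.9 days = 9.40896e+06 s.
Invert Kepler's third law: a = (GM · T² / (4π²))^(1/3).
Substituting T = 9.40896e+06 s and GM = 3.551e+18 m³/s²:
a = (3.551e+18 · (9.40896e+06)² / (4π²))^(1/3) m
a ≈ 1.997e+10 m = 19.97 Gm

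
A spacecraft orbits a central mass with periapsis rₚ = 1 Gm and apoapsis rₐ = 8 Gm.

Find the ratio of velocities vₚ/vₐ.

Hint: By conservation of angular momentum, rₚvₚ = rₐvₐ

Convert to SI: rₚ = 1 Gm = 1e+09 m; rₐ = 8 Gm = 8e+09 m.
Conservation of angular momentum gives rₚvₚ = rₐvₐ, so vₚ/vₐ = rₐ/rₚ.
vₚ/vₐ = 8e+09 / 1e+09 ≈ 8.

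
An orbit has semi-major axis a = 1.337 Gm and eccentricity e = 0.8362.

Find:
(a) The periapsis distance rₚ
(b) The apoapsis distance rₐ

Convert to SI: a = 1.337 Gm = 1.337e+09 m.
(a) rₚ = a(1 − e) = 1.337e+09 · (1 − 0.8362) = 1.337e+09 · 0.1638 ≈ 2.19e+08 m = 219 Mm.
(b) rₐ = a(1 + e) = 1.337e+09 · (1 + 0.8362) = 1.337e+09 · 1.8362 ≈ 2.455e+09 m = 2.455 Gm.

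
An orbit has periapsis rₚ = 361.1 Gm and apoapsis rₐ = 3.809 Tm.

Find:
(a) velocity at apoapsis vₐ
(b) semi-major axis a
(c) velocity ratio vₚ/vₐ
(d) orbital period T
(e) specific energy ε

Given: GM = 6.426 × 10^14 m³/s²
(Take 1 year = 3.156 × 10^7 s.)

Convert to SI: rₚ = 361.1 Gm = 3.611e+11 m; rₐ = 3.809 Tm = 3.809e+12 m.
(a) With a = (rₚ + rₐ)/2 = 2.08505e+12 m, vₐ = √(GM (2/rₐ − 1/a)) = √(6.426e+14 · (2/3.809e+12 − 1/2.08505e+12)) m/s ≈ 5.405 m/s
(b) a = (rₚ + rₐ)/2 = (3.611e+11 + 3.809e+12)/2 ≈ 2.085e+12 m
(c) Conservation of angular momentum (rₚvₚ = rₐvₐ) gives vₚ/vₐ = rₐ/rₚ = 3.809e+12/3.611e+11 ≈ 10.55
(d) With a = (rₚ + rₐ)/2 = 2.08505e+12 m, T = 2π √(a³/GM) = 2π √((2.08505e+12)³/6.426e+14) s ≈ 7.462e+11 s
(e) With a = (rₚ + rₐ)/2 = 2.08505e+12 m, ε = −GM/(2a) = −6.426e+14/(2 · 2.08505e+12) J/kg ≈ -154.1 J/kg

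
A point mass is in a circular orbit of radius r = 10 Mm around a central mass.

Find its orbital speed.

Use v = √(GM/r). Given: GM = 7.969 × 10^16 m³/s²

Convert to SI: r = 10 Mm = 1e+07 m.
For a circular orbit, gravity supplies the centripetal force, so v = √(GM / r).
v = √(7.969e+16 / 1e+07) m/s ≈ 8.927e+04 m/s = 89.27 km/s.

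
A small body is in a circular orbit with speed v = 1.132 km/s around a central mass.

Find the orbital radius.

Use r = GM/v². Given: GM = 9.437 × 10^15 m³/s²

Convert to SI: v = 1.132 km/s = 1132 m/s.
For a circular orbit, v² = GM / r, so r = GM / v².
r = 9.437e+15 / (1132)² m ≈ 7.364e+09 m = 7.364 Gm.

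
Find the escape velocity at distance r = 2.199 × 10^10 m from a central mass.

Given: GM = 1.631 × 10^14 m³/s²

Escape velocity comes from setting total energy to zero: ½v² − GM/r = 0 ⇒ v_esc = √(2GM / r).
v_esc = √(2 · 1.631e+14 / 2.199e+10) m/s ≈ 121.8 m/s = 121.8 m/s.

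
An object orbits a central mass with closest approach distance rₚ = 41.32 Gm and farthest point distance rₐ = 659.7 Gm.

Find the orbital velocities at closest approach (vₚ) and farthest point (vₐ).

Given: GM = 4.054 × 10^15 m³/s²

Convert to SI: rₚ = 41.32 Gm = 4.132e+10 m; rₐ = 659.7 Gm = 6.597e+11 m.
Use the vis-viva equation v² = GM(2/r − 1/a) with a = (rₚ + rₐ)/2 = (4.132e+10 + 6.597e+11)/2 = 3.5051e+11 m.
vₚ = √(GM · (2/rₚ − 1/a)) = √(4.054e+15 · (2/4.132e+10 − 1/3.5051e+11)) m/s ≈ 429.7 m/s = 429.7 m/s.
vₐ = √(GM · (2/rₐ − 1/a)) = √(4.054e+15 · (2/6.597e+11 − 1/3.5051e+11)) m/s ≈ 26.92 m/s = 26.92 m/s.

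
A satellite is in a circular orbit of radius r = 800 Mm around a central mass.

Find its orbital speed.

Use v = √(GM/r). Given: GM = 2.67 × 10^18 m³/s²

Convert to SI: r = 800 Mm = 8e+08 m.
For a circular orbit, gravity supplies the centripetal force, so v = √(GM / r).
v = √(2.67e+18 / 8e+08) m/s ≈ 5.777e+04 m/s = 57.77 km/s.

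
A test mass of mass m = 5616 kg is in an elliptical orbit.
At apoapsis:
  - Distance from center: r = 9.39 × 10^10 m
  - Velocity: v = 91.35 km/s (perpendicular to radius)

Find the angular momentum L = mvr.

Convert to SI: v = 91.35 km/s = 91350 m/s.
Since v is perpendicular to r, L = m · v · r.
L = 5616 · 91350 · 9.39e+10 kg·m²/s ≈ 4.817e+19 kg·m²/s.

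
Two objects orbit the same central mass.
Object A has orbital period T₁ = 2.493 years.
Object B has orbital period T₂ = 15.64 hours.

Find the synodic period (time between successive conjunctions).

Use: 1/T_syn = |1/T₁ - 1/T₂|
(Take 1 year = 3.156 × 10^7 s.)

Convert to SI: T₁ = 2.493 years = 7.86791e+07 s; T₂ = 15.64 hours = 56304 s.
T_syn = |T₁ · T₂ / (T₁ − T₂)|.
T_syn = |7.86791e+07 · 56304 / (7.86791e+07 − 56304)| s ≈ 5.634e+04 s = 15.65 hours.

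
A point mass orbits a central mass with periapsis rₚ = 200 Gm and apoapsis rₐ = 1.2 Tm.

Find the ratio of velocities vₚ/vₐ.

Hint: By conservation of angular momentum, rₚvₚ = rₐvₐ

Convert to SI: rₚ = 200 Gm = 2e+11 m; rₐ = 1.2 Tm = 1.2e+12 m.
Conservation of angular momentum gives rₚvₚ = rₐvₐ, so vₚ/vₐ = rₐ/rₚ.
vₚ/vₐ = 1.2e+12 / 2e+11 ≈ 6.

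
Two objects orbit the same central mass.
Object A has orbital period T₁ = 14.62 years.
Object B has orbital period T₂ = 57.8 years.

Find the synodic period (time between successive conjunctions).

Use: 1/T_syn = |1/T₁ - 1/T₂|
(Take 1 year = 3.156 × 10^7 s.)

Convert to SI: T₁ = 14.62 years = 4.61407e+08 s; T₂ = 57.8 years = 1.82417e+09 s.
T_syn = |T₁ · T₂ / (T₁ − T₂)|.
T_syn = |4.61407e+08 · 1.82417e+09 / (4.61407e+08 − 1.82417e+09)| s ≈ 6.176e+08 s = 19.57 years.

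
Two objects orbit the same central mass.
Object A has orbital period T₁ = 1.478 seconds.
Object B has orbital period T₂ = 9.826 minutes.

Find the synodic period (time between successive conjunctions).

Convert to SI: T₂ = 9.826 minutes = 589.56 s.
T_syn = |T₁ · T₂ / (T₁ − T₂)|.
T_syn = |1.478 · 589.56 / (1.478 − 589.56)| s ≈ 1.482 s = 1.482 seconds.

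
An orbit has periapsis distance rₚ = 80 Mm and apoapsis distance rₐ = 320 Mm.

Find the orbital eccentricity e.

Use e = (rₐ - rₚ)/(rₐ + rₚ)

Convert to SI: rₚ = 80 Mm = 8e+07 m; rₐ = 320 Mm = 3.2e+08 m.
e = (rₐ − rₚ) / (rₐ + rₚ).
e = (3.2e+08 − 8e+07) / (3.2e+08 + 8e+07) = 2.4e+08 / 4e+08 ≈ 0.6.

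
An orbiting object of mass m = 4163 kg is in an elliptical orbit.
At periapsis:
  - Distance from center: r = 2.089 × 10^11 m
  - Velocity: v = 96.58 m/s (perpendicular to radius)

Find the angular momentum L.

Since v is perpendicular to r, L = m · v · r.
L = 4163 · 96.58 · 2.089e+11 kg·m²/s ≈ 8.399e+16 kg·m²/s.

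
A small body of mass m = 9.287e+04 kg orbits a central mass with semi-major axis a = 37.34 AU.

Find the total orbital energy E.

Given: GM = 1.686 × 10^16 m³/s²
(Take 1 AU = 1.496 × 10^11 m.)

Convert to SI: a = 37.34 AU = 5.58606e+12 m.
E = −GMm / (2a).
E = −1.686e+16 · 9.287e+04 / (2 · 5.58606e+12) J ≈ -1.402e+08 J = -140.2 MJ.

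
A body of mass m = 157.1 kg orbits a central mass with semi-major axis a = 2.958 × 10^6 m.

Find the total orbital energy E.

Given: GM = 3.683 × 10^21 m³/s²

E = −GMm / (2a).
E = −3.683e+21 · 157.1 / (2 · 2.958e+06) J ≈ -9.78e+16 J = -97.8 PJ.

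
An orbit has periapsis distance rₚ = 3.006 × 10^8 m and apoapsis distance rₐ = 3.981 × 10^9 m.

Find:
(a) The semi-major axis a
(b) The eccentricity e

(a) a = (rₚ + rₐ) / 2 = (3.006e+08 + 3.981e+09) / 2 ≈ 2.141e+09 m = 2.141 × 10^9 m.
(b) e = (rₐ − rₚ) / (rₐ + rₚ) = (3.981e+09 − 3.006e+08) / (3.981e+09 + 3.006e+08) ≈ 0.8596.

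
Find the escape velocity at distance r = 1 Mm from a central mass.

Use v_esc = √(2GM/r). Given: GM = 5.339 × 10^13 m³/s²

Convert to SI: r = 1 Mm = 1e+06 m.
Escape velocity comes from setting total energy to zero: ½v² − GM/r = 0 ⇒ v_esc = √(2GM / r).
v_esc = √(2 · 5.339e+13 / 1e+06) m/s ≈ 1.033e+04 m/s = 10.33 km/s.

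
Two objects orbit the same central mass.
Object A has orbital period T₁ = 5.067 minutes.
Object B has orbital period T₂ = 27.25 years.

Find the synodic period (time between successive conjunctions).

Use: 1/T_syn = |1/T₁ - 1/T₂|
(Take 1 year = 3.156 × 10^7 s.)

Convert to SI: T₁ = 5.067 minutes = 304.02 s; T₂ = 27.25 years = 8.6001e+08 s.
T_syn = |T₁ · T₂ / (T₁ − T₂)|.
T_syn = |304.02 · 8.6001e+08 / (304.02 − 8.6001e+08)| s ≈ 304 s = 5.067 minutes.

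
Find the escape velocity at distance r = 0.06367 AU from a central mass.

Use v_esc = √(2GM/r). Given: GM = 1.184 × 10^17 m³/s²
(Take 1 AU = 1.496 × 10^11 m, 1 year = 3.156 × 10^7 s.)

Convert to SI: r = 0.06367 AU = 9.52503e+09 m.
Escape velocity comes from setting total energy to zero: ½v² − GM/r = 0 ⇒ v_esc = √(2GM / r).
v_esc = √(2 · 1.184e+17 / 9.52503e+09) m/s ≈ 4986 m/s = 1.052 AU/year.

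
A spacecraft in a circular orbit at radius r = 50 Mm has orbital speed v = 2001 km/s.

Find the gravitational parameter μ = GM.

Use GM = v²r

Convert to SI: r = 50 Mm = 5e+07 m; v = 2001 km/s = 2.001e+06 m/s.
For a circular orbit v² = GM/r, so GM = v² · r.
GM = (2.001e+06)² · 5e+07 m³/s² ≈ 2.002e+20 m³/s² = 2.002 × 10^20 m³/s².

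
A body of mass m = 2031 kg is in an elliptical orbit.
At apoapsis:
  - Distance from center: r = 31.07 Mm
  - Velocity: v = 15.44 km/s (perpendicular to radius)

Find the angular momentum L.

Convert to SI: r = 31.07 Mm = 3.107e+07 m; v = 15.44 km/s = 15440 m/s.
Since v is perpendicular to r, L = m · v · r.
L = 2031 · 15440 · 3.107e+07 kg·m²/s ≈ 9.743e+14 kg·m²/s.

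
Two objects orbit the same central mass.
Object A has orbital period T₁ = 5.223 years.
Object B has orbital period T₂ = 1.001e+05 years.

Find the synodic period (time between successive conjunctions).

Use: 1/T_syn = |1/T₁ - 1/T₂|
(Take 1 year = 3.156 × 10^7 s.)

Convert to SI: T₁ = 5.223 years = 1.64838e+08 s; T₂ = 1.001e+05 years = 3.15916e+12 s.
T_syn = |T₁ · T₂ / (T₁ − T₂)|.
T_syn = |1.64838e+08 · 3.15916e+12 / (1.64838e+08 − 3.15916e+12)| s ≈ 1.648e+08 s = 5.223 years.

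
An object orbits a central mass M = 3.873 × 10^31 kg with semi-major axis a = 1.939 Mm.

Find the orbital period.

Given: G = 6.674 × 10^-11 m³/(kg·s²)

Convert to SI: a = 1.939 Mm = 1.939e+06 m.
GM = G · M = 6.674e-11 · 3.873e+31 = 2.58484e+21 m³/s².
Kepler's third law: T = 2π √(a³ / GM).
Substituting a = 1.939e+06 m and GM = 2.58484e+21 m³/s²:
T = 2π √((1.939e+06)³ / 2.58484e+21) s
T ≈ 0.3337 s = 0.3337 seconds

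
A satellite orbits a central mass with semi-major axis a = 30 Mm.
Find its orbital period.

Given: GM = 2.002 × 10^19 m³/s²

Convert to SI: a = 30 Mm = 3e+07 m.
Kepler's third law: T = 2π √(a³ / GM).
Substituting a = 3e+07 m and GM = 2.002e+19 m³/s²:
T = 2π √((3e+07)³ / 2.002e+19) s
T ≈ 230.7 s = 3.846 minutes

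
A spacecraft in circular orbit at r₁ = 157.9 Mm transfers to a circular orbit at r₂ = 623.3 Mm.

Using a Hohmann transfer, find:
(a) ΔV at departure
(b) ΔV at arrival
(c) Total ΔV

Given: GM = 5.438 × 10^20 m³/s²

Convert to SI: r₁ = 157.9 Mm = 1.579e+08 m; r₂ = 623.3 Mm = 6.233e+08 m.
Transfer semi-major axis: a_t = (r₁ + r₂)/2 = (1.579e+08 + 6.233e+08)/2 = 3.906e+08 m.
Circular speeds: v₁ = √(GM/r₁) = 1.85579e+06 m/s, v₂ = √(GM/r₂) = 934052 m/s.
Transfer speeds (vis-viva v² = GM(2/r − 1/a_t)): v₁ᵗ = 2.34429e+06 m/s, v₂ᵗ = 593876 m/s.
(a) ΔV₁ = |v₁ᵗ − v₁| ≈ 4.885e+05 m/s = 488.5 km/s.
(b) ΔV₂ = |v₂ − v₂ᵗ| ≈ 3.402e+05 m/s = 340.2 km/s.
(c) ΔV_total = ΔV₁ + ΔV₂ ≈ 8.287e+05 m/s = 828.7 km/s.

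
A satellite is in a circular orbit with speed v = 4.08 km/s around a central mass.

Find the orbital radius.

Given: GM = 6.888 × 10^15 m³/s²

Convert to SI: v = 4.08 km/s = 4080 m/s.
For a circular orbit, v² = GM / r, so r = GM / v².
r = 6.888e+15 / (4080)² m ≈ 4.138e+08 m = 413.8 Mm.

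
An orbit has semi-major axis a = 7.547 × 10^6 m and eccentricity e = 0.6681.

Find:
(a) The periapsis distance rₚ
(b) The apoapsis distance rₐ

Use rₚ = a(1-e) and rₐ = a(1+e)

(a) rₚ = a(1 − e) = 7.547e+06 · (1 − 0.6681) = 7.547e+06 · 0.3319 ≈ 2.505e+06 m = 2.505 × 10^6 m.
(b) rₐ = a(1 + e) = 7.547e+06 · (1 + 0.6681) = 7.547e+06 · 1.6681 ≈ 1.259e+07 m = 1.259 × 10^7 m.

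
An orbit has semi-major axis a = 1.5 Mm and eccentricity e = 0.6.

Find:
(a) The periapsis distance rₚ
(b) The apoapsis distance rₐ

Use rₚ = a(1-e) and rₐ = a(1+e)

Convert to SI: a = 1.5 Mm = 1.5e+06 m.
(a) rₚ = a(1 − e) = 1.5e+06 · (1 − 0.6) = 1.5e+06 · 0.4 ≈ 6e+05 m = 600 km.
(b) rₐ = a(1 + e) = 1.5e+06 · (1 + 0.6) = 1.5e+06 · 1.6 ≈ 2.4e+06 m = 2.4 Mm.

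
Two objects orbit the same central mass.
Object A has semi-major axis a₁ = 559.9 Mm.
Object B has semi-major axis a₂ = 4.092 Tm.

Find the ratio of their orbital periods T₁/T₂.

Convert to SI: a₁ = 559.9 Mm = 5.599e+08 m; a₂ = 4.092 Tm = 4.092e+12 m.
From Kepler's third law, (T₁/T₂)² = (a₁/a₂)³, so T₁/T₂ = (a₁/a₂)^(3/2).
a₁/a₂ = 5.599e+08 / 4.092e+12 = 0.000136828.
T₁/T₂ = (0.000136828)^(3/2) ≈ 1.601e-06.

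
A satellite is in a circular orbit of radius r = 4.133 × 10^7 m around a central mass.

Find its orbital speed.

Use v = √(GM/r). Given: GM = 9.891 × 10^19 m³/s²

For a circular orbit, gravity supplies the centripetal force, so v = √(GM / r).
v = √(9.891e+19 / 4.133e+07) m/s ≈ 1.547e+06 m/s = 1547 km/s.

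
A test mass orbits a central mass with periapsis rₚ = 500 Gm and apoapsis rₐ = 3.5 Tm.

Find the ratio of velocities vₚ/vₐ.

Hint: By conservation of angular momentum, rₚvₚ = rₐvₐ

Convert to SI: rₚ = 500 Gm = 5e+11 m; rₐ = 3.5 Tm = 3.5e+12 m.
Conservation of angular momentum gives rₚvₚ = rₐvₐ, so vₚ/vₐ = rₐ/rₚ.
vₚ/vₐ = 3.5e+12 / 5e+11 ≈ 7.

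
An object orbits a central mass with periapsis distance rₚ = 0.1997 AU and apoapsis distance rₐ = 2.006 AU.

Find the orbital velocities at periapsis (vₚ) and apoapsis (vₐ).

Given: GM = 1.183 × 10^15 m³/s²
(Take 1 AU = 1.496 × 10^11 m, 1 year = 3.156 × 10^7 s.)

Convert to SI: rₚ = 0.1997 AU = 2.98751e+10 m; rₐ = 2.006 AU = 3.00098e+11 m.
Use the vis-viva equation v² = GM(2/r − 1/a) with a = (rₚ + rₐ)/2 = (2.98751e+10 + 3.00098e+11)/2 = 1.64986e+11 m.
vₚ = √(GM · (2/rₚ − 1/a)) = √(1.183e+15 · (2/2.98751e+10 − 1/1.64986e+11)) m/s ≈ 268.4 m/s = 0.05662 AU/year.
vₐ = √(GM · (2/rₐ − 1/a)) = √(1.183e+15 · (2/3.00098e+11 − 1/1.64986e+11)) m/s ≈ 26.72 m/s = 0.005636 AU/year.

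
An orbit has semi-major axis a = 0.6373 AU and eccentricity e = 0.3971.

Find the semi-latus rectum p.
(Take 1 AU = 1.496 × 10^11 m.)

Convert to SI: a = 0.6373 AU = 9.53401e+10 m.
p = a (1 − e²).
p = 9.53401e+10 · (1 − (0.3971)²) = 9.53401e+10 · 0.842312 ≈ 8.031e+10 m = 0.5368 AU.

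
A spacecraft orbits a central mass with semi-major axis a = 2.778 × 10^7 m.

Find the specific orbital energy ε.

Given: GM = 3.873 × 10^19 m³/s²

ε = −GM / (2a).
ε = −3.873e+19 / (2 · 2.778e+07) J/kg ≈ -6.971e+11 J/kg = -697.1 GJ/kg.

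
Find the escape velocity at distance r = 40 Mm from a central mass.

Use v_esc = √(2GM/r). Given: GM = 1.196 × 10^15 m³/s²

Convert to SI: r = 40 Mm = 4e+07 m.
Escape velocity comes from setting total energy to zero: ½v² − GM/r = 0 ⇒ v_esc = √(2GM / r).
v_esc = √(2 · 1.196e+15 / 4e+07) m/s ≈ 7733 m/s = 7.733 km/s.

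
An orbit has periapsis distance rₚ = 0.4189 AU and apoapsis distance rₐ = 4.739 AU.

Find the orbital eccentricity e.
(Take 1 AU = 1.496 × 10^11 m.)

Convert to SI: rₚ = 0.4189 AU = 6.26674e+10 m; rₐ = 4.739 AU = 7.08954e+11 m.
e = (rₐ − rₚ) / (rₐ + rₚ).
e = (7.08954e+11 − 6.26674e+10) / (7.08954e+11 + 6.26674e+10) = 6.46287e+11 / 7.71622e+11 ≈ 0.8376.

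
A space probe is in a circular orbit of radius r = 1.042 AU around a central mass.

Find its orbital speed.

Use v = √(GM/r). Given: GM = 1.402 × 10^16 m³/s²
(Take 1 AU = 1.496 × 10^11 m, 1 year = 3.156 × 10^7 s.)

Convert to SI: r = 1.042 AU = 1.55883e+11 m.
For a circular orbit, gravity supplies the centripetal force, so v = √(GM / r).
v = √(1.402e+16 / 1.55883e+11) m/s ≈ 299.9 m/s = 0.06327 AU/year.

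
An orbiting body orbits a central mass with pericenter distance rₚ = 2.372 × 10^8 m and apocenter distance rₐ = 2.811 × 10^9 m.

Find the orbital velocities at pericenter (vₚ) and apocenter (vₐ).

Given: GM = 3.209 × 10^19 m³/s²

Use the vis-viva equation v² = GM(2/r − 1/a) with a = (rₚ + rₐ)/2 = (2.372e+08 + 2.811e+09)/2 = 1.5241e+09 m.
vₚ = √(GM · (2/rₚ − 1/a)) = √(3.209e+19 · (2/2.372e+08 − 1/1.5241e+09)) m/s ≈ 4.995e+05 m/s = 499.5 km/s.
vₐ = √(GM · (2/rₐ − 1/a)) = √(3.209e+19 · (2/2.811e+09 − 1/1.5241e+09)) m/s ≈ 4.215e+04 m/s = 42.15 km/s.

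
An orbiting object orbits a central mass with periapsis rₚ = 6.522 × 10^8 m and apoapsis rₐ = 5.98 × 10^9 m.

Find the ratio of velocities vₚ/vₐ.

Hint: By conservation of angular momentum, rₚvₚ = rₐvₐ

Conservation of angular momentum gives rₚvₚ = rₐvₐ, so vₚ/vₐ = rₐ/rₚ.
vₚ/vₐ = 5.98e+09 / 6.522e+08 ≈ 9.169.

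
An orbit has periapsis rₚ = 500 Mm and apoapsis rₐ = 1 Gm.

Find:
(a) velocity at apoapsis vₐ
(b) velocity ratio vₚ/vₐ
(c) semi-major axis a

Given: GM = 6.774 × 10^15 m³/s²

Convert to SI: rₚ = 500 Mm = 5e+08 m; rₐ = 1 Gm = 1e+09 m.
(a) With a = (rₚ + rₐ)/2 = 7.5e+08 m, vₐ = √(GM (2/rₐ − 1/a)) = √(6.774e+15 · (2/1e+09 − 1/7.5e+08)) m/s ≈ 2125 m/s
(b) Conservation of angular momentum (rₚvₚ = rₐvₐ) gives vₚ/vₐ = rₐ/rₚ = 1e+09/5e+08 ≈ 2
(c) a = (rₚ + rₐ)/2 = (5e+08 + 1e+09)/2 ≈ 7.5e+08 m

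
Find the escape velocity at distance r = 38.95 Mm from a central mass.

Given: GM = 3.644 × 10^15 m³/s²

Convert to SI: r = 38.95 Mm = 3.895e+07 m.
Escape velocity comes from setting total energy to zero: ½v² − GM/r = 0 ⇒ v_esc = √(2GM / r).
v_esc = √(2 · 3.644e+15 / 3.895e+07) m/s ≈ 1.368e+04 m/s = 13.68 km/s.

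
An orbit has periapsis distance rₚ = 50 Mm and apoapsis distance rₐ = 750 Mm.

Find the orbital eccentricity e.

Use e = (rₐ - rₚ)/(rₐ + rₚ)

Convert to SI: rₚ = 50 Mm = 5e+07 m; rₐ = 750 Mm = 7.5e+08 m.
e = (rₐ − rₚ) / (rₐ + rₚ).
e = (7.5e+08 − 5e+07) / (7.5e+08 + 5e+07) = 7e+08 / 8e+08 ≈ 0.875.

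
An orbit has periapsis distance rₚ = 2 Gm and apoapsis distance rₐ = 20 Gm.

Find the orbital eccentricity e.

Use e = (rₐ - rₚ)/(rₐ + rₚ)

Convert to SI: rₚ = 2 Gm = 2e+09 m; rₐ = 20 Gm = 2e+10 m.
e = (rₐ − rₚ) / (rₐ + rₚ).
e = (2e+10 − 2e+09) / (2e+10 + 2e+09) = 1.8e+10 / 2.2e+10 ≈ 0.8182.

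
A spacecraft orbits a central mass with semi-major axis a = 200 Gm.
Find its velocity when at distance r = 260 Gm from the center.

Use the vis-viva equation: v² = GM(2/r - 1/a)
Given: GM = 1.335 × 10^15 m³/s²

Convert to SI: a = 200 Gm = 2e+11 m; r = 260 Gm = 2.6e+11 m.
Vis-viva: v = √(GM · (2/r − 1/a)).
2/r − 1/a = 2/2.6e+11 − 1/2e+11 = 2.69231e-12 m⁻¹.
v = √(1.335e+15 · 2.69231e-12) m/s ≈ 59.95 m/s = 59.95 m/s.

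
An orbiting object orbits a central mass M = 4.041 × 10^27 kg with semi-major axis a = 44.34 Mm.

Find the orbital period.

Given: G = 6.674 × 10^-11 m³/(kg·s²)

Convert to SI: a = 44.34 Mm = 4.434e+07 m.
GM = G · M = 6.674e-11 · 4.041e+27 = 2.69696e+17 m³/s².
Kepler's third law: T = 2π √(a³ / GM).
Substituting a = 4.434e+07 m and GM = 2.69696e+17 m³/s²:
T = 2π √((4.434e+07)³ / 2.69696e+17) s
T ≈ 3572 s = 59.54 minutes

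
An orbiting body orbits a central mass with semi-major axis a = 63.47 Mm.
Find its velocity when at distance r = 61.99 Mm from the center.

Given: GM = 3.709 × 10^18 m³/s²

Convert to SI: a = 63.47 Mm = 6.347e+07 m; r = 61.99 Mm = 6.199e+07 m.
Vis-viva: v = √(GM · (2/r − 1/a)).
2/r − 1/a = 2/6.199e+07 − 1/6.347e+07 = 1.65078e-08 m⁻¹.
v = √(3.709e+18 · 1.65078e-08) m/s ≈ 2.474e+05 m/s = 247.4 km/s.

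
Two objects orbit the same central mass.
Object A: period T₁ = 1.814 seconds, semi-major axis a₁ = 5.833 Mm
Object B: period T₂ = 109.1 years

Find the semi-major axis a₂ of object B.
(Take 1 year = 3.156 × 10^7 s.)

Convert to SI: a₁ = 5.833 Mm = 5.833e+06 m; T₂ = 109.1 years = 3.4432e+09 s.
Kepler's third law: (T₁/T₂)² = (a₁/a₂)³ ⇒ a₂ = a₁ · (T₂/T₁)^(2/3).
T₂/T₁ = 3.4432e+09 / 1.814 = 1.89812e+09.
a₂ = 5.833e+06 · (1.89812e+09)^(2/3) m ≈ 8.942e+12 m = 8.942 Tm.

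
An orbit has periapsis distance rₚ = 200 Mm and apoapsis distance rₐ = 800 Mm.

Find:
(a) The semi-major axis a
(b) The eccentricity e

Convert to SI: rₚ = 200 Mm = 2e+08 m; rₐ = 800 Mm = 8e+08 m.
(a) a = (rₚ + rₐ) / 2 = (2e+08 + 8e+08) / 2 ≈ 5e+08 m = 500 Mm.
(b) e = (rₐ − rₚ) / (rₐ + rₚ) = (8e+08 − 2e+08) / (8e+08 + 2e+08) ≈ 0.6.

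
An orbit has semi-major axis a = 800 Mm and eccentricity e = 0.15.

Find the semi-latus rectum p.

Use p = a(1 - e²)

Convert to SI: a = 800 Mm = 8e+08 m.
p = a (1 − e²).
p = 8e+08 · (1 − (0.15)²) = 8e+08 · 0.9775 ≈ 7.82e+08 m = 782 Mm.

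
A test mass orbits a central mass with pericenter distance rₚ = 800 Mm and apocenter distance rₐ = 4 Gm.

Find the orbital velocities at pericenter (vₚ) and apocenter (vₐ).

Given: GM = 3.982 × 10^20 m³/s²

Convert to SI: rₚ = 800 Mm = 8e+08 m; rₐ = 4 Gm = 4e+09 m.
Use the vis-viva equation v² = GM(2/r − 1/a) with a = (rₚ + rₐ)/2 = (8e+08 + 4e+09)/2 = 2.4e+09 m.
vₚ = √(GM · (2/rₚ − 1/a)) = √(3.982e+20 · (2/8e+08 − 1/2.4e+09)) m/s ≈ 9.108e+05 m/s = 910.8 km/s.
vₐ = √(GM · (2/rₐ − 1/a)) = √(3.982e+20 · (2/4e+09 − 1/2.4e+09)) m/s ≈ 1.822e+05 m/s = 182.2 km/s.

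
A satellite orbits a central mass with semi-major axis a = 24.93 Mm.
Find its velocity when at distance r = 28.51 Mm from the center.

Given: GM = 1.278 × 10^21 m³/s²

Convert to SI: a = 24.93 Mm = 2.493e+07 m; r = 28.51 Mm = 2.851e+07 m.
Vis-viva: v = √(GM · (2/r − 1/a)).
2/r − 1/a = 2/2.851e+07 − 1/2.493e+07 = 3.00385e-08 m⁻¹.
v = √(1.278e+21 · 3.00385e-08) m/s ≈ 6.196e+06 m/s = 6196 km/s.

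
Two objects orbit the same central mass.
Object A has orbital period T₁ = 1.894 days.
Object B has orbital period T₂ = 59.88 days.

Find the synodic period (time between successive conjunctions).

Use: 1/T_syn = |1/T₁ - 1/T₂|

Convert to SI: T₁ = 1.894 days = 163642 s; T₂ = 59.88 days = 5.17363e+06 s.
T_syn = |T₁ · T₂ / (T₁ − T₂)|.
T_syn = |163642 · 5.17363e+06 / (163642 − 5.17363e+06)| s ≈ 1.69e+05 s = 1.956 days.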